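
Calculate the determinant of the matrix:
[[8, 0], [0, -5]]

For a 2×2 matrix [[a, b], [c, d]], det = ad - bc
det = (8)(-5) - (0)(0) = -40 - 0 = -40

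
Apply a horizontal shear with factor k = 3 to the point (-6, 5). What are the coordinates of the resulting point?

Shear matrix for horizontal shear with factor k = 3:
[[1, 3], [0, 1]]
Result: (-6, 5) → (9, 5)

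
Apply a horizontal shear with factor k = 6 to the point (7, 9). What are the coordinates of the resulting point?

Shear matrix for horizontal shear with factor k = 6:
[[1, 6], [0, 1]]
Result: (7, 9) → (61, 9)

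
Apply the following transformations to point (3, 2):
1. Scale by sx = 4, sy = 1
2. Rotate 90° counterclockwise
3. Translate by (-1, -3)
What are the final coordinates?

Step 1: Scale → (12, 2)
Step 2: Rotate 90° → (-2, 12)
Step 3: Translate → (-3, 9)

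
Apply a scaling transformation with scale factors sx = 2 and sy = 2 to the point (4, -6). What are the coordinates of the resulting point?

Scaling matrix:
[[2, 0], [0, 2]]
Result: (4 × 2, -6 × 2) = (8, -12)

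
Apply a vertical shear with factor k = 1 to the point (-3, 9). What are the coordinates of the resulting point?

Shear matrix for vertical shear with factor k = 1:
[[1, 0], [1, 1]]
Result: (-3, 9) → (-3, 6)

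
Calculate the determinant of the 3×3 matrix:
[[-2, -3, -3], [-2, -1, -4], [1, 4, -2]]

Expansion along first row:
det = -2·det([[-1,-4],[4,-2]]) - -3·det([[-2,-4],[1,-2]]) + -3·det([[-2,-1],[1,4]])
    = -2·(-1·-2 - -4·4) - -3·(-2·-2 - -4·1) + -3·(-2·4 - -1·1)
    = -2·18 - -3·8 + -3·-7
    = -36 + 24 + 21 = 9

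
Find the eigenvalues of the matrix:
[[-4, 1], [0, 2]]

Characteristic equation: det(A - λI) = 0
λ² - (trace)λ + (det) = 0
trace = -4 + 2 = -2, det = (-4)(2) - (1)(0) = -8
λ² - (-2)λ + (-8) = 0
λ = (-2 ± √((-2)² - 4·(-8))) / 2 = (-2 ± √36) / 2
Solving: λ = -4, 2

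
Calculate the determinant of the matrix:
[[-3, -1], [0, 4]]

For a 2×2 matrix [[a, b], [c, d]], det = ad - bc
det = (-3)(4) - (-1)(0) = -12 - 0 = -12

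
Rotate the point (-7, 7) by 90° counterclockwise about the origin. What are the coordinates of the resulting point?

Rotation matrix for 90°: [[cos 90°, -sin 90°], [sin 90°, cos 90°]] = [[0, -1], [1, 0]]
[[0, -1], [1, 0]] × [-7, 7]ᵀ = [-7, -7]ᵀ
Result: (-7, -7)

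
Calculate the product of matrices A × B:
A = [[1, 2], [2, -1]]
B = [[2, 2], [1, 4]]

Matrix multiplication:
C[0][0] = 1×2 + 2×1 = 4
C[0][1] = 1×2 + 2×4 = 10
C[1][0] = 2×2 + -1×1 = 3
C[1][1] = 2×2 + -1×4 = 0
Result: [[4, 10], [3, 0]]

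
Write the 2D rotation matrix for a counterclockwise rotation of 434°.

Rotation matrix formula: [[cos θ, -sin θ], [sin θ, cos θ]]
For θ = 434°:
cos(434°) = 0.2756
sin(434°) = 0.9613
Result: [[0.2756, -0.9613], [0.9613, 0.2756]]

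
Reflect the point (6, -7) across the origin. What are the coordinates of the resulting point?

Reflection across origin: (6, -7) → (-6, 7)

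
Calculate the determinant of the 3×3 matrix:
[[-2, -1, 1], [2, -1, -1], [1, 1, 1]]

Expansion along first row:
det = -2·det([[-1,-1],[1,1]]) - -1·det([[2,-1],[1,1]]) + 1·det([[2,-1],[1,1]])
    = -2·(-1·1 - -1·1) - -1·(2·1 - -1·1) + 1·(2·1 - -1·1)
    = -2·0 - -1·3 + 1·3
    = 0 + 3 + 3 = 6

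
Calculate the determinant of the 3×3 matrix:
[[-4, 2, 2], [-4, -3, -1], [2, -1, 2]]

Expansion along first row:
det = -4·det([[-3,-1],[-1,2]]) - 2·det([[-4,-1],[2,2]]) + 2·det([[-4,-3],[2,-1]])
    = -4·(-3·2 - -1·-1) - 2·(-4·2 - -1·2) + 2·(-4·-1 - -3·2)
    = -4·-7 - 2·-6 + 2·10
    = 28 + 12 + 20 = 60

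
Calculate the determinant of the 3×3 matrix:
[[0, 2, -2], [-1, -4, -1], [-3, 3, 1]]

Expansion along first row:
det = 0·det([[-4,-1],[3,1]]) - 2·det([[-1,-1],[-3,1]]) + -2·det([[-1,-4],[-3,3]])
    = 0·(-4·1 - -1·3) - 2·(-1·1 - -1·-3) + -2·(-1·3 - -4·-3)
    = 0·-1 - 2·-4 + -2·-15
    = 0 + 8 + 30 = 38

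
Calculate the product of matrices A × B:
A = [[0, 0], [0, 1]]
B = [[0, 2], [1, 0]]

Matrix multiplication:
C[0][0] = 0×0 + 0×1 = 0
C[0][1] = 0×2 + 0×0 = 0
C[1][0] = 0×0 + 1×1 = 1
C[1][1] = 0×2 + 1×0 = 0
Result: [[0, 0], [1, 0]]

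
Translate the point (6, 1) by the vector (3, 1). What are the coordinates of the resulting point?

Translation by (3, 1) (homogeneous matrix [[1, 0, 3], [0, 1, 1], [0, 0, 1]]):
x' = 6 + 3 = 9
y' = 1 + 1 = 2
Result: (9, 2)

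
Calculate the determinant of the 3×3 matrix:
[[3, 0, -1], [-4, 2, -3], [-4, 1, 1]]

Expansion along first row:
det = 3·det([[2,-3],[1,1]]) - 0·det([[-4,-3],[-4,1]]) + -1·det([[-4,2],[-4,1]])
    = 3·(2·1 - -3·1) - 0·(-4·1 - -3·-4) + -1·(-4·1 - 2·-4)
    = 3·5 - 0·-16 + -1·4
    = 15 + 0 + -4 = 11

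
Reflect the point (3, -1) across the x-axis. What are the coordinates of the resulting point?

Reflection across x-axis: (3, -1) → (3, 1)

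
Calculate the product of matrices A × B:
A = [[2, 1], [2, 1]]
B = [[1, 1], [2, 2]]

Matrix multiplication:
C[0][0] = 2×1 + 1×2 = 4
C[0][1] = 2×1 + 1×2 = 4
C[1][0] = 2×1 + 1×2 = 4
C[1][1] = 2×1 + 1×2 = 4
Result: [[4, 4], [4, 4]]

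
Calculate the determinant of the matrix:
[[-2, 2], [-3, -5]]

For a 2×2 matrix [[a, b], [c, d]], det = ad - bc
det = (-2)(-5) - (2)(-3) = 10 - -6 = 16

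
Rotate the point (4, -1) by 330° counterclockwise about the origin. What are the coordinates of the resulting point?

Rotation matrix for 330°: [[cos 330°, -sin 330°], [sin 330°, cos 330°]] ≈ [[0.866025, 0.500000], [-0.500000, 0.866025]]
[[0.866025, 0.500000], [-0.500000, 0.866025]] × [4, -1]ᵀ ≈ [2.9641, -2.8660]ᵀ
Result: (2.9641, -2.8660)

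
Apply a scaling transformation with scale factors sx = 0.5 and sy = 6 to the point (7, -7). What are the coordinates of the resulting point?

Scaling matrix:
[[0.50, 0], [0, 6]]
Result: (7 × 0.5, -7 × 6) = (3.5, -42)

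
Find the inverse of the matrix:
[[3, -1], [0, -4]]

For [[a,b],[c,d]], inverse = (1/det)·[[d,-b],[-c,a]]
det = (3)(-4) - (-1)(0) = -12 - 0 = -12
Inverse = (1/-12)·[[-4, 1], [0, 3]]
= [[1/3, -1/12], [0, -1/4]]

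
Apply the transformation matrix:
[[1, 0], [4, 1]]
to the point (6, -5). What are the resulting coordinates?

Matrix multiplication:
[[1, 0], [4, 1]] × [6, -5]ᵀ
= [(1)(6) + (0)(-5), (4)(6) + (1)(-5)]ᵀ
= [6, 19]ᵀ
Result: (6, 19)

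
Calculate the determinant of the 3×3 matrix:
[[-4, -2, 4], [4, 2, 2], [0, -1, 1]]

Expansion along first row:
det = -4·det([[2,2],[-1,1]]) - -2·det([[4,2],[0,1]]) + 4·det([[4,2],[0,-1]])
    = -4·(2·1 - 2·-1) - -2·(4·1 - 2·0) + 4·(4·-1 - 2·0)
    = -4·4 - -2·4 + 4·-4
    = -16 + 8 + -16 = -24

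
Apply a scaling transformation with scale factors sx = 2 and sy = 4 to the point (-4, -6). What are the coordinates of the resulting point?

Scaling matrix:
[[2, 0], [0, 4]]
Result: (-4 × 2, -6 × 4) = (-8, -24)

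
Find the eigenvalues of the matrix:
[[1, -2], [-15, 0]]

Characteristic equation: det(A - λI) = 0
λ² - (trace)λ + (det) = 0
trace = 1 + 0 = 1, det = (1)(0) - (-2)(-15) = -30
λ² - (1)λ + (-30) = 0
λ = (1 ± √((1)² - 4·(-30))) / 2 = (1 ± √121) / 2
Solving: λ = -5, 6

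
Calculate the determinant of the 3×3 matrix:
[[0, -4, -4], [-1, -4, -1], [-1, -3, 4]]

Expansion along first row:
det = 0·det([[-4,-1],[-3,4]]) - -4·det([[-1,-1],[-1,4]]) + -4·det([[-1,-4],[-1,-3]])
    = 0·(-4·4 - -1·-3) - -4·(-1·4 - -1·-1) + -4·(-1·-3 - -4·-1)
    = 0·-19 - -4·-5 + -4·-1
    = 0 + -20 + 4 = -16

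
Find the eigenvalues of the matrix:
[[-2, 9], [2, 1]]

Characteristic equation: det(A - λI) = 0
λ² - (trace)λ + (det) = 0
trace = -2 + 1 = -1, det = (-2)(1) - (9)(2) = -20
λ² - (-1)λ + (-20) = 0
λ = (-1 ± √((-1)² - 4·(-20))) / 2 = (-1 ± √81) / 2
Solving: λ = -5, 4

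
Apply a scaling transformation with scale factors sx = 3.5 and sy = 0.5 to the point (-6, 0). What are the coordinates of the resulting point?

Scaling matrix:
[[3.50, 0], [0, 0.50]]
Result: (-6 × 3.5, 0 × 0.5) = (-21, 0)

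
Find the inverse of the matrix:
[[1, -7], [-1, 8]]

For [[a,b],[c,d]], inverse = (1/det)·[[d,-b],[-c,a]]
det = (1)(8) - (-7)(-1) = 8 - 7 = 1
Inverse = [[8, 7], [1, 1]]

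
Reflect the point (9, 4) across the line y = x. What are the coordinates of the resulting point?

Reflection across line y = x: (9, 4) → (4, 9)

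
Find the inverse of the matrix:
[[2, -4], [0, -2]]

For [[a,b],[c,d]], inverse = (1/det)·[[d,-b],[-c,a]]
det = (2)(-2) - (-4)(0) = -4 - 0 = -4
Inverse = (1/-4)·[[-2, 4], [0, 2]]
= [[1/2, -1], [0, -1/2]]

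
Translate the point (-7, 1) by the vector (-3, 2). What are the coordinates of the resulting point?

Translation by (-3, 2) (homogeneous matrix [[1, 0, -3], [0, 1, 2], [0, 0, 1]]):
x' = -7 + -3 = -10
y' = 1 + 2 = 3
Result: (-10, 3)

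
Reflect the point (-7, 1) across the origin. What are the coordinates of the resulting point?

Reflection across origin: (-7, 1) → (7, -1)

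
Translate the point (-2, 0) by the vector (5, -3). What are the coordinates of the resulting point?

Translation by (5, -3) (homogeneous matrix [[1, 0, 5], [0, 1, -3], [0, 0, 1]]):
x' = -2 + 5 = 3
y' = 0 + -3 = -3
Result: (3, -3)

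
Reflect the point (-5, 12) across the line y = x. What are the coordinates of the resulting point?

Reflection across line y = x: (-5, 12) → (12, -5)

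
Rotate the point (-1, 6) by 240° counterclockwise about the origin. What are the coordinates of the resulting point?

Rotation matrix for 240°: [[cos 240°, -sin 240°], [sin 240°, cos 240°]] ≈ [[-0.500000, 0.866025], [-0.866025, -0.500000]]
[[-0.500000, 0.866025], [-0.866025, -0.500000]] × [-1, 6]ᵀ ≈ [5.6962, -2.1340]ᵀ
Result: (5.6962, -2.1340)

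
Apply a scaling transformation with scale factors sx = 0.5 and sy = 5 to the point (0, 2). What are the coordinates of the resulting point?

Scaling matrix:
[[0.50, 0], [0, 5]]
Result: (0 × 0.5, 2 × 5) = (0, 10)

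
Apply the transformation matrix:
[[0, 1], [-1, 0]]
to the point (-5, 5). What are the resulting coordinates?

Matrix multiplication:
[[0, 1], [-1, 0]] × [-5, 5]ᵀ
= [(0)(-5) + (1)(5), (-1)(-5) + (0)(5)]ᵀ
= [5, 5]ᵀ
Result: (5, 5)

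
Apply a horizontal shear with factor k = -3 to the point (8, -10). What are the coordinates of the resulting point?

Shear matrix for horizontal shear with factor k = -3:
[[1, -3], [0, 1]]
Result: (8, -10) → (38, -10)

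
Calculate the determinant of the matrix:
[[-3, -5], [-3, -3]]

For a 2×2 matrix [[a, b], [c, d]], det = ad - bc
det = (-3)(-3) - (-5)(-3) = 9 - 15 = -6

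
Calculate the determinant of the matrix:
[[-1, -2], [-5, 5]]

For a 2×2 matrix [[a, b], [c, d]], det = ad - bc
det = (-1)(5) - (-2)(-5) = -5 - 10 = -15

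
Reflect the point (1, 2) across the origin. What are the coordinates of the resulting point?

Reflection across origin: (1, 2) → (-1, -2)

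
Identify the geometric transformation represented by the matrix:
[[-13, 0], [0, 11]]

This matrix represents: non-uniform scaling by sx = -13, sy = 11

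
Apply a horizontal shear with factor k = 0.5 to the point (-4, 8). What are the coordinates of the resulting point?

Shear matrix for horizontal shear with factor k = 0.5:
[[1, 0.50], [0, 1]]
Result: (-4, 8) → (0, 8)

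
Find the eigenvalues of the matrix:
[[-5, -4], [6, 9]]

Characteristic equation: det(A - λI) = 0
λ² - (trace)λ + (det) = 0
trace = -5 + 9 = 4, det = (-5)(9) - (-4)(6) = -21
λ² - (4)λ + (-21) = 0
λ = (4 ± √((4)² - 4·(-21))) / 2 = (4 ± √100) / 2
Solving: λ = -3, 7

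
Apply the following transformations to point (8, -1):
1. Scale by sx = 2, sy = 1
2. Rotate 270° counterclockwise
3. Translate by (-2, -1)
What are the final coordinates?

Step 1: Scale → (16, -1)
Step 2: Rotate 270° → (-1, -16)
Step 3: Translate → (-3, -17)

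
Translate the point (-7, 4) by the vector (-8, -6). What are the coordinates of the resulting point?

Translation by (-8, -6) (homogeneous matrix [[1, 0, -8], [0, 1, -6], [0, 0, 1]]):
x' = -7 + -8 = -15
y' = 4 + -6 = -2
Result: (-15, -2)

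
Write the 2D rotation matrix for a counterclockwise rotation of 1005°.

Rotation matrix formula: [[cos θ, -sin θ], [sin θ, cos θ]]
For θ = 1005°:
cos(1005°) = 0.2588
sin(1005°) = -0.9659
Result: [[0.2588, 0.9659], [-0.9659, 0.2588]]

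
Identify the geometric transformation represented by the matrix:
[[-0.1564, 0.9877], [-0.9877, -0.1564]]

This matrix represents: rotation by 261° counterclockwise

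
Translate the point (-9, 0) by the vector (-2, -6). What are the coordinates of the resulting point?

Translation by (-2, -6) (homogeneous matrix [[1, 0, -2], [0, 1, -6], [0, 0, 1]]):
x' = -9 + -2 = -11
y' = 0 + -6 = -6
Result: (-11, -6)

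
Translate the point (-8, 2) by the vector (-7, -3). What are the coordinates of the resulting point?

Translation by (-7, -3) (homogeneous matrix [[1, 0, -7], [0, 1, -3], [0, 0, 1]]):
x' = -8 + -7 = -15
y' = 2 + -3 = -1
Result: (-15, -1)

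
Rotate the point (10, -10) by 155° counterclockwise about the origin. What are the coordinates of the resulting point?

Rotation matrix for 155°: [[cos 155°, -sin 155°], [sin 155°, cos 155°]] ≈ [[-0.906308, -0.422618], [0.422618, -0.906308]]
[[-0.906308, -0.422618], [0.422618, -0.906308]] × [10, -10]ᵀ ≈ [-4.8369, 13.2893]ᵀ
Result: (-4.8369, 13.2893)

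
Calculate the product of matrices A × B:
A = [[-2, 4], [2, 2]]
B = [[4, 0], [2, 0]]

Matrix multiplication:
C[0][0] = -2×4 + 4×2 = 0
C[0][1] = -2×0 + 4×0 = 0
C[1][0] = 2×4 + 2×2 = 12
C[1][1] = 2×0 + 2×0 = 0
Result: [[0, 0], [12, 0]]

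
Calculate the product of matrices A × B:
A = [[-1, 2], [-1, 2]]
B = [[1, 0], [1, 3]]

Matrix multiplication:
C[0][0] = -1×1 + 2×1 = 1
C[0][1] = -1×0 + 2×3 = 6
C[1][0] = -1×1 + 2×1 = 1
C[1][1] = -1×0 + 2×3 = 6
Result: [[1, 6], [1, 6]]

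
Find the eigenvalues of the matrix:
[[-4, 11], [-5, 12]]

Characteristic equation: det(A - λI) = 0
λ² - (trace)λ + (det) = 0
trace = -4 + 12 = 8, det = (-4)(12) - (11)(-5) = 7
λ² - (8)λ + (7) = 0
λ = (8 ± √((8)² - 4·(7))) / 2 = (8 ± √36) / 2
Solving: λ = 1, 7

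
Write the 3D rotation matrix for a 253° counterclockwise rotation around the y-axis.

Rotation matrix for counterclockwise 253° around y-axis:
cos(253°) = -0.2924, sin(253°) = -0.9563
Result: [[-0.2924, 0, -0.9563], [0, 1, 0], [0.9563, 0, -0.2924]]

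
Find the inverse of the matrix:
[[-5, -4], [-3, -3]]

For [[a,b],[c,d]], inverse = (1/det)·[[d,-b],[-c,a]]
det = (-5)(-3) - (-4)(-3) = 15 - 12 = 3
Inverse = (1/3)·[[-3, 4], [3, -5]]
= [[-1, 4/3], [1, -5/3]]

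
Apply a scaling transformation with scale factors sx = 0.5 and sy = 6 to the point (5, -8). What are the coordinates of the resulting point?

Scaling matrix:
[[0.50, 0], [0, 6]]
Result: (5 × 0.5, -8 × 6) = (2.5, -48)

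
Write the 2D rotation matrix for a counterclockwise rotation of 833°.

Rotation matrix formula: [[cos θ, -sin θ], [sin θ, cos θ]]
For θ = 833°:
cos(833°) = -0.3907
sin(833°) = 0.9205
Result: [[-0.3907, -0.9205], [0.9205, -0.3907]]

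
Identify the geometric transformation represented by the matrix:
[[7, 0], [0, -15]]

This matrix represents: non-uniform scaling by sx = 7, sy = -15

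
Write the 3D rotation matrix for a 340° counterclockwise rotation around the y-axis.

Rotation matrix for counterclockwise 340° around y-axis:
cos(340°) = 0.9397, sin(340°) = -0.3420
Result: [[0.9397, 0, -0.3420], [0, 1, 0], [0.3420, 0, 0.9397]]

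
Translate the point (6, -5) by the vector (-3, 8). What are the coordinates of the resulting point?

Translation by (-3, 8) (homogeneous matrix [[1, 0, -3], [0, 1, 8], [0, 0, 1]]):
x' = 6 + -3 = 3
y' = -5 + 8 = 3
Result: (3, 3)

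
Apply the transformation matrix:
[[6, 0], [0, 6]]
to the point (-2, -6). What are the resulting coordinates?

Matrix multiplication:
[[6, 0], [0, 6]] × [-2, -6]ᵀ
= [(6)(-2) + (0)(-6), (0)(-2) + (6)(-6)]ᵀ
= [-12, -36]ᵀ
Result: (-12, -36)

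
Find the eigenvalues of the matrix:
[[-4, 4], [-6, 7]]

Characteristic equation: det(A - λI) = 0
λ² - (trace)λ + (det) = 0
trace = -4 + 7 = 3, det = (-4)(7) - (4)(-6) = -4
λ² - (3)λ + (-4) = 0
λ = (3 ± √((3)² - 4·(-4))) / 2 = (3 ± √25) / 2
Solving: λ = -1, 4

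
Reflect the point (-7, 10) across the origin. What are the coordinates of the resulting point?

Reflection across origin: (-7, 10) → (7, -10)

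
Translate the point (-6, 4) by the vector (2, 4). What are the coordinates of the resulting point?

Translation by (2, 4) (homogeneous matrix [[1, 0, 2], [0, 1, 4], [0, 0, 1]]):
x' = -6 + 2 = -4
y' = 4 + 4 = 8
Result: (-4, 8)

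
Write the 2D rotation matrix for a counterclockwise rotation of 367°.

Rotation matrix formula: [[cos θ, -sin θ], [sin θ, cos θ]]
For θ = 367°:
cos(367°) = 0.9925
sin(367°) = 0.1219
Result: [[0.9925, -0.1219], [0.1219, 0.9925]]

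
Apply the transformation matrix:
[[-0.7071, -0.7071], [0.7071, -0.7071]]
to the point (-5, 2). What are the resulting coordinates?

Matrix multiplication:
[[-0.7071, -0.7071], [0.7071, -0.7071]] × [-5, 2]ᵀ
= [(-0.7071)(-5) + (-0.7071)(2), (0.7071)(-5) + (-0.7071)(2)]ᵀ
= [2.1213, -4.9497]ᵀ
Result: (2.1213, -4.9497)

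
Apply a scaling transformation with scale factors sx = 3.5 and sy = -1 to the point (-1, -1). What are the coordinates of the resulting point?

Scaling matrix:
[[3.50, 0], [0, -1]]
Result: (-1 × 3.5, -1 × -1) = (-3.5, 1)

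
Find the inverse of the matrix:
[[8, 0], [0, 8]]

For [[a,b],[c,d]], inverse = (1/det)·[[d,-b],[-c,a]]
det = (8)(8) - (0)(0) = 64 - 0 = 64
Inverse = (1/64)·[[8, 0], [0, 8]]
= [[1/8, 0], [0, 1/8]]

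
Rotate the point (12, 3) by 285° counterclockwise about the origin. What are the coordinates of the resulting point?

Rotation matrix for 285°: [[cos 285°, -sin 285°], [sin 285°, cos 285°]] ≈ [[0.258819, 0.965926], [-0.965926, 0.258819]]
[[0.258819, 0.965926], [-0.965926, 0.258819]] × [12, 3]ᵀ ≈ [6.0036, -10.8147]ᵀ
Result: (6.0036, -10.8147)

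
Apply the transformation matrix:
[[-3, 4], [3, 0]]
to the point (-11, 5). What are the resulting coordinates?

Matrix multiplication:
[[-3, 4], [3, 0]] × [-11, 5]ᵀ
= [(-3)(-11) + (4)(5), (3)(-11) + (0)(5)]ᵀ
= [53, -33]ᵀ
Result: (53, -33)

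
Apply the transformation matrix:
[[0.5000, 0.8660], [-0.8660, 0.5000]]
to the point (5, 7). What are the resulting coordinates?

Matrix multiplication:
[[0.5000, 0.8660], [-0.8660, 0.5000]] × [5, 7]ᵀ
= [(0.5000)(5) + (0.8660)(7), (-0.8660)(5) + (0.5000)(7)]ᵀ
= [8.5620, -0.8300]ᵀ
Result: (8.5620, -0.8300)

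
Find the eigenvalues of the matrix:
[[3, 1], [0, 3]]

Characteristic equation: det(A - λI) = 0
λ² - (trace)λ + (det) = 0
trace = 3 + 3 = 6, det = (3)(3) - (1)(0) = 9
λ² - (6)λ + (9) = 0
λ = (6 ± √((6)² - 4·(9))) / 2 = (6 ± √0) / 2
Solving: λ = 3, 3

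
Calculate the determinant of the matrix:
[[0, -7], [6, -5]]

For a 2×2 matrix [[a, b], [c, d]], det = ad - bc
det = (0)(-5) - (-7)(6) = 0 - -42 = 42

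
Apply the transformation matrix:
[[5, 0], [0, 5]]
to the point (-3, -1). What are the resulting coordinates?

Matrix multiplication:
[[5, 0], [0, 5]] × [-3, -1]ᵀ
= [(5)(-3) + (0)(-1), (0)(-3) + (5)(-1)]ᵀ
= [-15, -5]ᵀ
Result: (-15, -5)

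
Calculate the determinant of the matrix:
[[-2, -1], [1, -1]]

For a 2×2 matrix [[a, b], [c, d]], det = ad - bc
det = (-2)(-1) - (-1)(1) = 2 - -1 = 3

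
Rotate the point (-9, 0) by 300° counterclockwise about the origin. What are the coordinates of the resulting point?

Rotation matrix for 300°: [[cos 300°, -sin 300°], [sin 300°, cos 300°]] ≈ [[0.500000, 0.866025], [-0.866025, 0.500000]]
[[0.500000, 0.866025], [-0.866025, 0.500000]] × [-9, 0]ᵀ ≈ [-4.5000, 7.7942]ᵀ
Result: (-4.5000, 7.7942)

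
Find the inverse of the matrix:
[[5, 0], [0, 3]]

For [[a,b],[c,d]], inverse = (1/det)·[[d,-b],[-c,a]]
det = (5)(3) - (0)(0) = 15 - 0 = 15
Inverse = (1/15)·[[3, 0], [0, 5]]
= [[1/5, 0], [0, 1/3]]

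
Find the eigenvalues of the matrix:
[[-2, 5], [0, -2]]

Characteristic equation: det(A - λI) = 0
λ² - (trace)λ + (det) = 0
trace = -2 + -2 = -4, det = (-2)(-2) - (5)(0) = 4
λ² - (-4)λ + (4) = 0
λ = (-4 ± √((-4)² - 4·(4))) / 2 = (-4 ± √0) / 2
Solving: λ = -2, -2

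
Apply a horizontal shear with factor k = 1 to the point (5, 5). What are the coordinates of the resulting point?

Shear matrix for horizontal shear with factor k = 1:
[[1, 1], [0, 1]]
Result: (5, 5) → (10, 5)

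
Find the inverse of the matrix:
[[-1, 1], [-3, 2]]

For [[a,b],[c,d]], inverse = (1/det)·[[d,-b],[-c,a]]
det = (-1)(2) - (1)(-3) = -2 - -3 = 1
Inverse = [[2, -1], [3, -1]]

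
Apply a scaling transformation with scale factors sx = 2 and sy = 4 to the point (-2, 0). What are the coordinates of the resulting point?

Scaling matrix:
[[2, 0], [0, 4]]
Result: (-2 × 2, 0 × 4) = (-4, 0)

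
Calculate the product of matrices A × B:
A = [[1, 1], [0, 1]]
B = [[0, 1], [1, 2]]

Matrix multiplication:
C[0][0] = 1×0 + 1×1 = 1
C[0][1] = 1×1 + 1×2 = 3
C[1][0] = 0×0 + 1×1 = 1
C[1][1] = 0×1 + 1×2 = 2
Result: [[1, 3], [1, 2]]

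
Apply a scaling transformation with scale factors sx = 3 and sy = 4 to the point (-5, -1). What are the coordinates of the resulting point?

Scaling matrix:
[[3, 0], [0, 4]]
Result: (-5 × 3, -1 × 4) = (-15, -4)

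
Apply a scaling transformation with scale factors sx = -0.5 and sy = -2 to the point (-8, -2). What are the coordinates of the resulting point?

Scaling matrix:
[[-0.50, 0], [0, -2]]
Result: (-8 × -0.5, -2 × -2) = (4, 4)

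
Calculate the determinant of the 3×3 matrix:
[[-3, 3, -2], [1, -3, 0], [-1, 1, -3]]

Expansion along first row:
det = -3·det([[-3,0],[1,-3]]) - 3·det([[1,0],[-1,-3]]) + -2·det([[1,-3],[-1,1]])
    = -3·(-3·-3 - 0·1) - 3·(1·-3 - 0·-1) + -2·(1·1 - -3·-1)
    = -3·9 - 3·-3 + -2·-2
    = -27 + 9 + 4 = -14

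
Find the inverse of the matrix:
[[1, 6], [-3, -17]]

For [[a,b],[c,d]], inverse = (1/det)·[[d,-b],[-c,a]]
det = (1)(-17) - (6)(-3) = -17 - -18 = 1
Inverse = [[-17, -6], [3, 1]]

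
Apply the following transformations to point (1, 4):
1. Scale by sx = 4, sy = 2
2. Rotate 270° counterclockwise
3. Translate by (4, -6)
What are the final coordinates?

Step 1: Scale → (4, 8)
Step 2: Rotate 270° → (8, -4)
Step 3: Translate → (12, -10)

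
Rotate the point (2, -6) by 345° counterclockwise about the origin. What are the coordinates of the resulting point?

Rotation matrix for 345°: [[cos 345°, -sin 345°], [sin 345°, cos 345°]] ≈ [[0.965926, 0.258819], [-0.258819, 0.965926]]
[[0.965926, 0.258819], [-0.258819, 0.965926]] × [2, -6]ᵀ ≈ [0.3789, -6.3132]ᵀ
Result: (0.3789, -6.3132)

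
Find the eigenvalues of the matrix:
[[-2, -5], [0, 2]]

Characteristic equation: det(A - λI) = 0
λ² - (trace)λ + (det) = 0
trace = -2 + 2 = 0, det = (-2)(2) - (-5)(0) = -4
λ² - (0)λ + (-4) = 0
λ = (0 ± √((0)² - 4·(-4))) / 2 = (0 ± √16) / 2
Solving: λ = -2, 2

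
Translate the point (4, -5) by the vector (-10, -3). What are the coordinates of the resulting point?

Translation by (-10, -3) (homogeneous matrix [[1, 0, -10], [0, 1, -3], [0, 0, 1]]):
x' = 4 + -10 = -6
y' = -5 + -3 = -8
Result: (-6, -8)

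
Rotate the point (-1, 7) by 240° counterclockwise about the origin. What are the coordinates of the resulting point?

Rotation matrix for 240°: [[cos 240°, -sin 240°], [sin 240°, cos 240°]] ≈ [[-0.500000, 0.866025], [-0.866025, -0.500000]]
[[-0.500000, 0.866025], [-0.866025, -0.500000]] × [-1, 7]ᵀ ≈ [6.5622, -2.6340]ᵀ
Result: (6.5622, -2.6340)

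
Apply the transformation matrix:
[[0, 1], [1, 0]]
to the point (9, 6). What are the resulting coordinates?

Matrix multiplication:
[[0, 1], [1, 0]] × [9, 6]ᵀ
= [(0)(9) + (1)(6), (1)(9) + (0)(6)]ᵀ
= [6, 9]ᵀ
Result: (6, 9)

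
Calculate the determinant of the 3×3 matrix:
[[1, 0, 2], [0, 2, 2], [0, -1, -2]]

Expansion along first row:
det = 1·det([[2,2],[-1,-2]]) - 0·det([[0,2],[0,-2]]) + 2·det([[0,2],[0,-1]])
    = 1·(2·-2 - 2·-1) - 0·(0·-2 - 2·0) + 2·(0·-1 - 2·0)
    = 1·-2 - 0·0 + 2·0
    = -2 + 0 + 0 = -2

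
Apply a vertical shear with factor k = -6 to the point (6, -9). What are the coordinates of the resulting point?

Shear matrix for vertical shear with factor k = -6:
[[1, 0], [-6, 1]]
Result: (6, -9) → (6, -45)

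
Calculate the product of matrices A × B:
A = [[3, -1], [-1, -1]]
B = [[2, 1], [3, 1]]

Matrix multiplication:
C[0][0] = 3×2 + -1×3 = 3
C[0][1] = 3×1 + -1×1 = 2
C[1][0] = -1×2 + -1×3 = -5
C[1][1] = -1×1 + -1×1 = -2
Result: [[3, 2], [-5, -2]]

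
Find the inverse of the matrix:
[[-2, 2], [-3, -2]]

For [[a,b],[c,d]], inverse = (1/det)·[[d,-b],[-c,a]]
det = (-2)(-2) - (2)(-3) = 4 - -6 = 10
Inverse = (1/10)·[[-2, -2], [3, -2]]
= [[-1/5, -1/5], [3/10, -1/5]]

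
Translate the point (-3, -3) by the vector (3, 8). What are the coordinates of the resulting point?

Translation by (3, 8) (homogeneous matrix [[1, 0, 3], [0, 1, 8], [0, 0, 1]]):
x' = -3 + 3 = 0
y' = -3 + 8 = 5
Result: (0, 5)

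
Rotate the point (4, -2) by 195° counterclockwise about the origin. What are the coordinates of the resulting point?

Rotation matrix for 195°: [[cos 195°, -sin 195°], [sin 195°, cos 195°]] ≈ [[-0.965926, 0.258819], [-0.258819, -0.965926]]
[[-0.965926, 0.258819], [-0.258819, -0.965926]] × [4, -2]ᵀ ≈ [-4.3813, 0.8966]ᵀ
Result: (-4.3813, 0.8966)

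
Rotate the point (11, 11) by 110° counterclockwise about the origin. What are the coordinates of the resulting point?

Rotation matrix for 110°: [[cos 110°, -sin 110°], [sin 110°, cos 110°]] ≈ [[-0.342020, -0.939693], [0.939693, -0.342020]]
[[-0.342020, -0.939693], [0.939693, -0.342020]] × [11, 11]ᵀ ≈ [-14.0988, 6.5744]ᵀ
Result: (-14.0988, 6.5744)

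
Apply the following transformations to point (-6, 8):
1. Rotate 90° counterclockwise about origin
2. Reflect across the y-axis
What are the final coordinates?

Step 1: Rotate 90° → (-8, -6)
Step 2: Reflect across y-axis → (8, -6)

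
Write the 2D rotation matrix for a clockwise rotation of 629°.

Rotation matrix formula: [[cos θ, -sin θ], [sin θ, cos θ]]
A clockwise rotation by 629° is equivalent to a counterclockwise rotation by -629°.
For θ = -629°:
cos(-629°) = -0.0175
sin(-629°) = 0.9998
Result: [[-0.0175, -0.9998], [0.9998, -0.0175]]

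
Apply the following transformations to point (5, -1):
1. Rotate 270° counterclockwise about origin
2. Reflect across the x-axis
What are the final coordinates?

Step 1: Rotate 270° → (-1, -5)
Step 2: Reflect across x-axis → (-1, 5)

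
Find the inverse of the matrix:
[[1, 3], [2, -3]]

For [[a,b],[c,d]], inverse = (1/det)·[[d,-b],[-c,a]]
det = (1)(-3) - (3)(2) = -3 - 6 = -9
Inverse = (1/-9)·[[-3, -3], [-2, 1]]
= [[1/3, 1/3], [2/9, -1/9]]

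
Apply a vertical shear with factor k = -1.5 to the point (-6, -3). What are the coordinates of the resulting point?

Shear matrix for vertical shear with factor k = -1.5:
[[1, 0], [-1.50, 1]]
Result: (-6, -3) → (-6, 6)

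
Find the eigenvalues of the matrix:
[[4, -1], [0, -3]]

Characteristic equation: det(A - λI) = 0
λ² - (trace)λ + (det) = 0
trace = 4 + -3 = 1, det = (4)(-3) - (-1)(0) = -12
λ² - (1)λ + (-12) = 0
λ = (1 ± √((1)² - 4·(-12))) / 2 = (1 ± √49) / 2
Solving: λ = -3, 4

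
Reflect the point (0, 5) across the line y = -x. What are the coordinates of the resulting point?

Reflection across line y = -x: (0, 5) → (-5, 0)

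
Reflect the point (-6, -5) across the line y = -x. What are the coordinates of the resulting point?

Reflection across line y = -x: (-6, -5) → (5, 6)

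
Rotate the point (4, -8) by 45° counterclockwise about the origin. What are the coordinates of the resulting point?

Rotation matrix for 45°: [[cos 45°, -sin 45°], [sin 45°, cos 45°]] ≈ [[0.707107, -0.707107], [0.707107, 0.707107]]
[[0.707107, -0.707107], [0.707107, 0.707107]] × [4, -8]ᵀ ≈ [8.4853, -2.8284]ᵀ
Result: (8.4853, -2.8284)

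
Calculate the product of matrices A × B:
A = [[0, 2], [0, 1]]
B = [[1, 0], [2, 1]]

Matrix multiplication:
C[0][0] = 0×1 + 2×2 = 4
C[0][1] = 0×0 + 2×1 = 2
C[1][0] = 0×1 + 1×2 = 2
C[1][1] = 0×0 + 1×1 = 1
Result: [[4, 2], [2, 1]]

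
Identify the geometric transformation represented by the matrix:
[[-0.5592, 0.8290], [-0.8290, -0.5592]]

This matrix represents: rotation by 236° counterclockwise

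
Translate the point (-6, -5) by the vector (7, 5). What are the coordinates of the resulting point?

Translation by (7, 5) (homogeneous matrix [[1, 0, 7], [0, 1, 5], [0, 0, 1]]):
x' = -6 + 7 = 1
y' = -5 + 5 = 0
Result: (1, 0)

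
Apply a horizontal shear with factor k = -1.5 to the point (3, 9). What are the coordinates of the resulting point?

Shear matrix for horizontal shear with factor k = -1.5:
[[1, -1.50], [0, 1]]
Result: (3, 9) → (-10.5, 9)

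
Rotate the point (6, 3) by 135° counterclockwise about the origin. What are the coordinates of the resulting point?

Rotation matrix for 135°: [[cos 135°, -sin 135°], [sin 135°, cos 135°]] ≈ [[-0.707107, -0.707107], [0.707107, -0.707107]]
[[-0.707107, -0.707107], [0.707107, -0.707107]] × [6, 3]ᵀ ≈ [-6.3640, 2.1213]ᵀ
Result: (-6.3640, 2.1213)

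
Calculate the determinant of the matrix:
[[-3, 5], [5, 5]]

For a 2×2 matrix [[a, b], [c, d]], det = ad - bc
det = (-3)(5) - (5)(5) = -15 - 25 = -40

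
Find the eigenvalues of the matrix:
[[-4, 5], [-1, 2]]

Characteristic equation: det(A - λI) = 0
λ² - (trace)λ + (det) = 0
trace = -4 + 2 = -2, det = (-4)(2) - (5)(-1) = -3
λ² - (-2)λ + (-3) = 0
λ = (-2 ± √((-2)² - 4·(-3))) / 2 = (-2 ± √16) / 2
Solving: λ = -3, 1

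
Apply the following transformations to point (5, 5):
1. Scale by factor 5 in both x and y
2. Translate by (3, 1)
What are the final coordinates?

Step 1: Scale (5, 5) by 5 → (25, 25)
Step 2: Translate by (3, 1) → (28, 26)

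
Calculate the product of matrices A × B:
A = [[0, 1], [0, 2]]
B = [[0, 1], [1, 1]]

Matrix multiplication:
C[0][0] = 0×0 + 1×1 = 1
C[0][1] = 0×1 + 1×1 = 1
C[1][0] = 0×0 + 2×1 = 2
C[1][1] = 0×1 + 2×1 = 2
Result: [[1, 1], [2, 2]]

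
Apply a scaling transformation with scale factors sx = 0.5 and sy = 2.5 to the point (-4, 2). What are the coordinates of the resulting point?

Scaling matrix:
[[0.50, 0], [0, 2.50]]
Result: (-4 × 0.5, 2 × 2.5) = (-2, 5)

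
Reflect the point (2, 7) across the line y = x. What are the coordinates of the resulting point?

Reflection across line y = x: (2, 7) → (7, 2)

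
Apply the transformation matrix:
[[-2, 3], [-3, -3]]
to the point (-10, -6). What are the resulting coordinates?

Matrix multiplication:
[[-2, 3], [-3, -3]] × [-10, -6]ᵀ
= [(-2)(-10) + (3)(-6), (-3)(-10) + (-3)(-6)]ᵀ
= [2, 48]ᵀ
Result: (2, 48)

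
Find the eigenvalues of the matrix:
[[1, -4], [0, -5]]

Characteristic equation: det(A - λI) = 0
λ² - (trace)λ + (det) = 0
trace = 1 + -5 = -4, det = (1)(-5) - (-4)(0) = -5
λ² - (-4)λ + (-5) = 0
λ = (-4 ± √((-4)² - 4·(-5))) / 2 = (-4 ± √36) / 2
Solving: λ = -5, 1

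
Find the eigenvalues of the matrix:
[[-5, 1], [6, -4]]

Characteristic equation: det(A - λI) = 0
λ² - (trace)λ + (det) = 0
trace = -5 + -4 = -9, det = (-5)(-4) - (1)(6) = 14
λ² - (-9)λ + (14) = 0
λ = (-9 ± √((-9)² - 4·(14))) / 2 = (-9 ± √25) / 2
Solving: λ = -7, -2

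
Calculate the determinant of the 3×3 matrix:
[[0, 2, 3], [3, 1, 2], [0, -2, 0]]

Expansion along first row:
det = 0·det([[1,2],[-2,0]]) - 2·det([[3,2],[0,0]]) + 3·det([[3,1],[0,-2]])
    = 0·(1·0 - 2·-2) - 2·(3·0 - 2·0) + 3·(3·-2 - 1·0)
    = 0·4 - 2·0 + 3·-6
    = 0 + 0 + -18 = -18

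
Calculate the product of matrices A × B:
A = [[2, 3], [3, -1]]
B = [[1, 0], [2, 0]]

Matrix multiplication:
C[0][0] = 2×1 + 3×2 = 8
C[0][1] = 2×0 + 3×0 = 0
C[1][0] = 3×1 + -1×2 = 1
C[1][1] = 3×0 + -1×0 = 0
Result: [[8, 0], [1, 0]]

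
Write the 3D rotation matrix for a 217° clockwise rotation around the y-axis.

Rotation matrix for clockwise 217° around y-axis:
A clockwise rotation by 217° is a counterclockwise rotation by -217°.
cos(-217°) = -0.7986, sin(-217°) = 0.6018
Result: [[-0.7986, 0, 0.6018], [0, 1, 0], [-0.6018, 0, -0.7986]]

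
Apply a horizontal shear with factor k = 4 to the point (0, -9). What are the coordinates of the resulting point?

Shear matrix for horizontal shear with factor k = 4:
[[1, 4], [0, 1]]
Result: (0, -9) → (-36, -9)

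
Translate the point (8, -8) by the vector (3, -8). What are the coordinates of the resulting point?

Translation by (3, -8) (homogeneous matrix [[1, 0, 3], [0, 1, -8], [0, 0, 1]]):
x' = 8 + 3 = 11
y' = -8 + -8 = -16
Result: (11, -16)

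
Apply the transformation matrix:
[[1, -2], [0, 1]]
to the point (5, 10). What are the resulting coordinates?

Matrix multiplication:
[[1, -2], [0, 1]] × [5, 10]ᵀ
= [(1)(5) + (-2)(10), (0)(5) + (1)(10)]ᵀ
= [-15, 10]ᵀ
Result: (-15, 10)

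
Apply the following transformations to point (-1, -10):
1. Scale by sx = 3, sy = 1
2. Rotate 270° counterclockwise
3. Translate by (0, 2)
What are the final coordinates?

Step 1: Scale → (-3, -10)
Step 2: Rotate 270° → (-10, 3)
Step 3: Translate → (-10, 5)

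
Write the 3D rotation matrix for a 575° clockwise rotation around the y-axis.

Rotation matrix for clockwise 575° around y-axis:
A clockwise rotation by 575° is a counterclockwise rotation by -575°.
cos(-575°) = -0.8192, sin(-575°) = 0.5736
Result: [[-0.8192, 0, 0.5736], [0, 1, 0], [-0.5736, 0, -0.8192]]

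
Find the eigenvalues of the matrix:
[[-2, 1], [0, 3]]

Characteristic equation: det(A - λI) = 0
λ² - (trace)λ + (det) = 0
trace = -2 + 3 = 1, det = (-2)(3) - (1)(0) = -6
λ² - (1)λ + (-6) = 0
λ = (1 ± √((1)² - 4·(-6))) / 2 = (1 ± √25) / 2
Solving: λ = -2, 3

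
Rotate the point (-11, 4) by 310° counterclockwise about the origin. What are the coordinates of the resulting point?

Rotation matrix for 310°: [[cos 310°, -sin 310°], [sin 310°, cos 310°]] ≈ [[0.642788, 0.766044], [-0.766044, 0.642788]]
[[0.642788, 0.766044], [-0.766044, 0.642788]] × [-11, 4]ᵀ ≈ [-4.0065, 10.9976]ᵀ
Result: (-4.0065, 10.9976)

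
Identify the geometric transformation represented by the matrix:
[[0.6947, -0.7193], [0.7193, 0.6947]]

This matrix represents: rotation by 46° counterclockwise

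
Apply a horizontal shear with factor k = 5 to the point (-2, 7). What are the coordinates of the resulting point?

Shear matrix for horizontal shear with factor k = 5:
[[1, 5], [0, 1]]
Result: (-2, 7) → (33, 7)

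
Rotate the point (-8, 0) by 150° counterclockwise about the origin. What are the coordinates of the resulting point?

Rotation matrix for 150°: [[cos 150°, -sin 150°], [sin 150°, cos 150°]] ≈ [[-0.866025, -0.500000], [0.500000, -0.866025]]
[[-0.866025, -0.500000], [0.500000, -0.866025]] × [-8, 0]ᵀ ≈ [6.9282, -4]ᵀ
Result: (6.9282, -4)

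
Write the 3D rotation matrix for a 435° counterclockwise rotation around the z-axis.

Rotation matrix for counterclockwise 435° around z-axis:
cos(435°) = 0.2588, sin(435°) = 0.9659
Result: [[0.2588, -0.9659, 0], [0.9659, 0.2588, 0], [0, 0, 1]]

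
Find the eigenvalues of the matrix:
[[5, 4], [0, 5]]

Characteristic equation: det(A - λI) = 0
λ² - (trace)λ + (det) = 0
trace = 5 + 5 = 10, det = (5)(5) - (4)(0) = 25
λ² - (10)λ + (25) = 0
λ = (10 ± √((10)² - 4·(25))) / 2 = (10 ± √0) / 2
Solving: λ = 5, 5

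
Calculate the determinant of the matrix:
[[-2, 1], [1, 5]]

For a 2×2 matrix [[a, b], [c, d]], det = ad - bc
det = (-2)(5) - (1)(1) = -10 - 1 = -11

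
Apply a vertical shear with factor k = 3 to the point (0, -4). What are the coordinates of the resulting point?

Shear matrix for vertical shear with factor k = 3:
[[1, 0], [3, 1]]
Result: (0, -4) → (0, -4)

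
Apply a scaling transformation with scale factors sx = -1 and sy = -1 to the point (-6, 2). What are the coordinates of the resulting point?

Scaling matrix:
[[-1, 0], [0, -1]]
Result: (-6 × -1, 2 × -1) = (6, -2)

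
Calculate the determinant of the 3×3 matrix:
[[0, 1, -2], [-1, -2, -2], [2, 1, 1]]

Expansion along first row:
det = 0·det([[-2,-2],[1,1]]) - 1·det([[-1,-2],[2,1]]) + -2·det([[-1,-2],[2,1]])
    = 0·(-2·1 - -2·1) - 1·(-1·1 - -2·2) + -2·(-1·1 - -2·2)
    = 0·0 - 1·3 + -2·3
    = 0 + -3 + -6 = -9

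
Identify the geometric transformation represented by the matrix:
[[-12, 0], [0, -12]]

This matrix represents: uniform scaling by factor -12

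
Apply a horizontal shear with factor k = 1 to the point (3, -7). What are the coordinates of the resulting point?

Shear matrix for horizontal shear with factor k = 1:
[[1, 1], [0, 1]]
Result: (3, -7) → (-4, -7)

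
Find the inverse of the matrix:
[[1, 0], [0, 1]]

For [[a,b],[c,d]], inverse = (1/det)·[[d,-b],[-c,a]]
det = (1)(1) - (0)(0) = 1 - 0 = 1
Inverse = [[1, 0], [0, 1]]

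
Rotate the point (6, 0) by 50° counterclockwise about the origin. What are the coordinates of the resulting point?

Rotation matrix for 50°: [[cos 50°, -sin 50°], [sin 50°, cos 50°]] ≈ [[0.642788, -0.766044], [0.766044, 0.642788]]
[[0.642788, -0.766044], [0.766044, 0.642788]] × [6, 0]ᵀ ≈ [3.8567, 4.5963]ᵀ
Result: (3.8567, 4.5963)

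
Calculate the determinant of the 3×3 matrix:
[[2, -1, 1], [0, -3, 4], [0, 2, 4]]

Expansion along first row:
det = 2·det([[-3,4],[2,4]]) - -1·det([[0,4],[0,4]]) + 1·det([[0,-3],[0,2]])
    = 2·(-3·4 - 4·2) - -1·(0·4 - 4·0) + 1·(0·2 - -3·0)
    = 2·-20 - -1·0 + 1·0
    = -40 + 0 + 0 = -40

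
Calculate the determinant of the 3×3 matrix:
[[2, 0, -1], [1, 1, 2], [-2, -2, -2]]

Expansion along first row:
det = 2·det([[1,2],[-2,-2]]) - 0·det([[1,2],[-2,-2]]) + -1·det([[1,1],[-2,-2]])
    = 2·(1·-2 - 2·-2) - 0·(1·-2 - 2·-2) + -1·(1·-2 - 1·-2)
    = 2·2 - 0·2 + -1·0
    = 4 + 0 + 0 = 4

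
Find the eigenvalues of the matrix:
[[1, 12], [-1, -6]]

Characteristic equation: det(A - λI) = 0
λ² - (trace)λ + (det) = 0
trace = 1 + -6 = -5, det = (1)(-6) - (12)(-1) = 6
λ² - (-5)λ + (6) = 0
λ = (-5 ± √((-5)² - 4·(6))) / 2 = (-5 ± √1) / 2
Solving: λ = -3, -2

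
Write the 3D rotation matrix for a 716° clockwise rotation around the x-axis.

Rotation matrix for clockwise 716° around x-axis:
A clockwise rotation by 716° is a counterclockwise rotation by -716°.
cos(-716°) = 0.9976, sin(-716°) = 0.0698
Result: [[1, 0, 0], [0, 0.9976, -0.0698], [0, 0.0698, 0.9976]]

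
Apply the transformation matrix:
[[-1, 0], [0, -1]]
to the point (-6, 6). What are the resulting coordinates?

Matrix multiplication:
[[-1, 0], [0, -1]] × [-6, 6]ᵀ
= [(-1)(-6) + (0)(6), (0)(-6) + (-1)(6)]ᵀ
= [6, -6]ᵀ
Result: (6, -6)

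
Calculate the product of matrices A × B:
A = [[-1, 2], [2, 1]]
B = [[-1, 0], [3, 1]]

Matrix multiplication:
C[0][0] = -1×-1 + 2×3 = 7
C[0][1] = -1×0 + 2×1 = 2
C[1][0] = 2×-1 + 1×3 = 1
C[1][1] = 2×0 + 1×1 = 1
Result: [[7, 2], [1, 1]]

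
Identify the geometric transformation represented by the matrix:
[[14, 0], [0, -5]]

This matrix represents: non-uniform scaling by sx = 14, sy = -5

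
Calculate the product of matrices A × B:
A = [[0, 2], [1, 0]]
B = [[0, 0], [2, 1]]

Matrix multiplication:
C[0][0] = 0×0 + 2×2 = 4
C[0][1] = 0×0 + 2×1 = 2
C[1][0] = 1×0 + 0×2 = 0
C[1][1] = 1×0 + 0×1 = 0
Result: [[4, 2], [0, 0]]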